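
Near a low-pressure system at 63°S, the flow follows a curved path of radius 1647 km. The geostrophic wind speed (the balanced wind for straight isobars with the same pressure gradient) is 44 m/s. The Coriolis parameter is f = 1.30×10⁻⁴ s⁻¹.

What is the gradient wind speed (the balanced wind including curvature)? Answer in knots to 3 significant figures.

72.8 knots

Around a low, centrifugal force acts outward with Coriolis, so pressure-gradient force balances both:
(1/ρ)|∂P/∂n| = fV + V²/R  →  V² + fR·V − fR·V_g = 0
With fR = 1.30×10⁻⁴ × 1647×10³ m = 214 m/s:
V = [−fR + √((fR)² + 4 fR V_g)]/2 = [−214 + √(214² + 4×214×44)]/2 = 37.4 m/s
Subgeostrophic (V < V_g = 44 m/s), as expected around a low.
Converting: 37.4 m/s × 1.944 = 72.8 knots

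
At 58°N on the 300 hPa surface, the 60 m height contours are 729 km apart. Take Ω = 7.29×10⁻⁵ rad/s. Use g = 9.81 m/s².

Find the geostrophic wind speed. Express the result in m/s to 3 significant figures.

6.53 m/s

Coriolis parameter at 58°N:
f = 2Ω sin φ = 2 × 7.29×10⁻⁵ × sin 58° = 1.24×10⁻⁴ s⁻¹
Height gradient: |∂Z/∂n| = 60 m / 729000 m = 8.23×10⁻⁵
On a pressure surface, geostrophic balance gives V_g = (g/f)|∂Z/∂n|:
V_g = 9.81 × 8.23×10⁻⁵ / 1.24×10⁻⁴ = 6.53 m/s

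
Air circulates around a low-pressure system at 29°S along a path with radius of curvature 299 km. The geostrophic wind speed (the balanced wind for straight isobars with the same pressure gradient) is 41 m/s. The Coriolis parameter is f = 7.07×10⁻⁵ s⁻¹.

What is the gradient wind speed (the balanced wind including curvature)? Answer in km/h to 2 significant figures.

75 km/h

Around a low, centrifugal force acts outward with Coriolis, so pressure-gradient force balances both:
(1/ρ)|∂P/∂n| = fV + V²/R  →  V² + fR·V − fR·V_g = 0
With fR = 7.07×10⁻⁵ × 299×10³ m = 21.1 m/s:
V = [−fR + √((fR)² + 4 fR V_g)]/2 = [−21.1 + √(21.1² + 4×21.1×41)]/2 = 20.7 m/s
Subgeostrophic (V < V_g = 41 m/s), as expected around a low.
Converting: 20.7 m/s × 3.6 = 75 km/h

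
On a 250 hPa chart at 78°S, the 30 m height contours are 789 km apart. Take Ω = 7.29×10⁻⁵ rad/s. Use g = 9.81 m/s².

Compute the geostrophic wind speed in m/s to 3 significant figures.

Coriolis parameter at 78°S:
f = 2Ω sin φ = 2 × 7.29×10⁻⁵ × sin 78° = 1.43×10⁻⁴ s⁻¹
Height gradient: |∂Z/∂n| = 30 m / 789000 m = 3.80×10⁻⁵
On a pressure surface, geostrophic balance gives V_g = (g/f)|∂Z/∂n|:
V_g = 9.81 × 3.80×10⁻⁵ / 1.43×10⁻⁴ = 2.62 m/s

2.62 m/s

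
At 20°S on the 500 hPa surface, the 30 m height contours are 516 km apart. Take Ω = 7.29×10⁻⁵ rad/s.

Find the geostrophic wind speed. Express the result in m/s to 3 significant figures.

11.4 m/s

Coriolis parameter at 20°S:
f = 2Ω sin φ = 2 × 7.29×10⁻⁵ × sin 20° = 4.99×10⁻⁵ s⁻¹
Height gradient: |∂Z/∂n| = 30 m / 516000 m = 5.81×10⁻⁵
On a pressure surface, geostrophic balance gives V_g = (g/f)|∂Z/∂n|:
V_g = 9.81 × 5.81×10⁻⁵ / 4.99×10⁻⁵ = 11.4 m/s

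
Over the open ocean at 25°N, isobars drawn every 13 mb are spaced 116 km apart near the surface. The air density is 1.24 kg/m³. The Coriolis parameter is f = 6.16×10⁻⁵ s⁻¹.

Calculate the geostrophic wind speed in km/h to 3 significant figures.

Pressure gradient: |∂P/∂n| = 1300 Pa / 116000 m = 1.12×10⁻² Pa/m
Geostrophic balance (pressure-gradient force = Coriolis force):
V_g = (1/(fρ)) |∂P/∂n| = 1.12×10⁻² / (6.16×10⁻⁵ × 1.24) = 147 m/s
Converting: 147 m/s × 3.6 = 528 km/h

528 km/h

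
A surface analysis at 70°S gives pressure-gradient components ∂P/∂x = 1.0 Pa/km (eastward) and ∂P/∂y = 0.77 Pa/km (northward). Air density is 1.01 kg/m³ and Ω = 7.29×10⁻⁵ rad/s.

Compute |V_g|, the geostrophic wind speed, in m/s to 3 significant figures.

Coriolis parameter at 70°S:
f = 2Ω sin φ = 2 × 7.29×10⁻⁵ × sin 70° = 1.37×10⁻⁴ s⁻¹
In the Southern Hemisphere f is negative: f = −1.37×10⁻⁴ s⁻¹.
Component geostrophic relations (x east, y north):
u_g = −(1/(fρ)) ∂P/∂y,  v_g = (1/(fρ)) ∂P/∂x
u_g = −(0.77×10⁻³)/(−1.37×10⁻⁴ × 1.01) = 5.56 m/s;  v_g = (1.0×10⁻³)/(−1.37×10⁻⁴ × 1.01) = −7.23 m/s
|V_g| = √(u_g² + v_g²) = 9.12 m/s

9.12 m/s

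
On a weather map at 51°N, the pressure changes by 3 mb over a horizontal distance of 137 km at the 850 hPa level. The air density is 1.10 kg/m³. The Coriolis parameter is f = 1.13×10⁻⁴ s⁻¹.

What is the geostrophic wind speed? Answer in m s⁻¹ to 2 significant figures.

18 m s⁻¹

Pressure gradient: |∂P/∂n| = 300 Pa / 137000 m = 2.19×10⁻³ Pa/m
Geostrophic balance (pressure-gradient force = Coriolis force):
V_g = (1/(fρ)) |∂P/∂n| = 2.19×10⁻³ / (1.13×10⁻⁴ × 1.10) = 17.6 m/s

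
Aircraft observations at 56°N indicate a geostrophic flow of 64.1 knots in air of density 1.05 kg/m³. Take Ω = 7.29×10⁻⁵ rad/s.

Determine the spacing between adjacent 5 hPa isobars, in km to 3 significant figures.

119 km

Coriolis parameter at 56°N:
f = 2Ω sin φ = 2 × 7.29×10⁻⁵ × sin 56° = 1.21×10⁻⁴ s⁻¹
Wind speed in SI: 64.1 knots = 33.0 m/s
Geostrophic balance rearranged: |∂P/∂n| = f ρ V_g
|∂P/∂n| = 1.21×10⁻⁴ × 1.05 × 33.0 = 4.19×10⁻³ Pa/m
Isobar spacing: Δn = ΔP/|∂P/∂n| = 500 Pa / 4.19×10⁻³ Pa/m = 119468 m ≈ 119 km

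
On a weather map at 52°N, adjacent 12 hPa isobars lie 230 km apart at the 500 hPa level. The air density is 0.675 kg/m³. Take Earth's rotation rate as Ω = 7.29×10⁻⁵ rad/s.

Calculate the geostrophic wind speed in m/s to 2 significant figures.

67 m/s

Coriolis parameter at 52°N:
f = 2Ω sin φ = 2 × 7.29×10⁻⁵ × sin 52° = 1.15×10⁻⁴ s⁻¹
Pressure gradient: |∂P/∂n| = 1200 Pa / 230000 m = 5.22×10⁻³ Pa/m
Geostrophic balance (pressure-gradient force = Coriolis force):
V_g = (1/(fρ)) |∂P/∂n| = 5.22×10⁻³ / (1.15×10⁻⁴ × 0.675) = 67.3 m/s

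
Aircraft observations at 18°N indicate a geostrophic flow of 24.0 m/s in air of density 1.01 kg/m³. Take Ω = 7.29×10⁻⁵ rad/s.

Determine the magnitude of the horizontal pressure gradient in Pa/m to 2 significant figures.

1.1×10⁻³ Pa/m

Coriolis parameter at 18°N:
f = 2Ω sin φ = 2 × 7.29×10⁻⁵ × sin 18° = 4.51×10⁻⁵ s⁻¹
Geostrophic balance rearranged: |∂P/∂n| = f ρ V_g
|∂P/∂n| = 4.51×10⁻⁵ × 1.01 × 24.0 = 1.09×10⁻³ Pa/m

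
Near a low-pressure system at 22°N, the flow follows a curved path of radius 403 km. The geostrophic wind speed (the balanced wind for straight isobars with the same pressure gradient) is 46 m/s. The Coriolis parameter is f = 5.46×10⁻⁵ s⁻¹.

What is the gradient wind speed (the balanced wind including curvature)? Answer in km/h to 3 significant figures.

81.6 km/h

Around a low, centrifugal force acts outward with Coriolis, so pressure-gradient force balances both:
(1/ρ)|∂P/∂n| = fV + V²/R  →  V² + fR·V − fR·V_g = 0
With fR = 5.46×10⁻⁵ × 403×10³ m = 22.0 m/s:
V = [−fR + √((fR)² + 4 fR V_g)]/2 = [−22.0 + √(22.0² + 4×22.0×46)]/2 = 22.7 m/s
Subgeostrophic (V < V_g = 46 m/s), as expected around a low.
Converting: 22.7 m/s × 3.6 = 81.6 km/h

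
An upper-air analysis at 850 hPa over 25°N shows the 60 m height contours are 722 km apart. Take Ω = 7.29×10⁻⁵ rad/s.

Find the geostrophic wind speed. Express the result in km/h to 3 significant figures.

Coriolis parameter at 25°N:
f = 2Ω sin φ = 2 × 7.29×10⁻⁵ × sin 25° = 6.16×10⁻⁵ s⁻¹
Height gradient: |∂Z/∂n| = 60 m / 722000 m = 8.31×10⁻⁵
On a pressure surface, geostrophic balance gives V_g = (g/f)|∂Z/∂n|:
V_g = 9.81 × 8.31×10⁻⁵ / 6.16×10⁻⁵ = 13.2 m/s
Converting: 13.2 m/s × 3.6 = 47.6 km/h

47.6 km/h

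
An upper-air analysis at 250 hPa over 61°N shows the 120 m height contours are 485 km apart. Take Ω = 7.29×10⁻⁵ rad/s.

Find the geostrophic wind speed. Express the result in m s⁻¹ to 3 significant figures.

19.0 m s⁻¹

Coriolis parameter at 61°N:
f = 2Ω sin φ = 2 × 7.29×10⁻⁵ × sin 61° = 1.28×10⁻⁴ s⁻¹
Height gradient: |∂Z/∂n| = 120 m / 485000 m = 2.47×10⁻⁴
On a pressure surface, geostrophic balance gives V_g = (g/f)|∂Z/∂n|:
V_g = 9.81 × 2.47×10⁻⁴ / 1.28×10⁻⁴ = 19.0 m/s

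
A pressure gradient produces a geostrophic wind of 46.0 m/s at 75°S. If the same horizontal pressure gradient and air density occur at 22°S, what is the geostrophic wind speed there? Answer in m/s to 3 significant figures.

119 m/s

With the same pressure gradient and density, V_g ∝ 1/f ∝ 1/sin φ.
V₂ = V₁ · sin φ₁ / sin φ₂ = 46.0 × sin 75° / sin 22°
V₂ = 46.0 × 0.9659/0.3746 = 119 m/s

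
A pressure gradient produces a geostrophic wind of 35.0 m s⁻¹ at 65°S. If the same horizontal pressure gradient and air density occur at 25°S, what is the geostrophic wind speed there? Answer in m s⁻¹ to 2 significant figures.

With the same pressure gradient and density, V_g ∝ 1/f ∝ 1/sin φ.
V₂ = V₁ · sin φ₁ / sin φ₂ = 35.0 × sin 65° / sin 25°
V₂ = 35.0 × 0.9063/0.4226 = 75 m s⁻¹

75 m s⁻¹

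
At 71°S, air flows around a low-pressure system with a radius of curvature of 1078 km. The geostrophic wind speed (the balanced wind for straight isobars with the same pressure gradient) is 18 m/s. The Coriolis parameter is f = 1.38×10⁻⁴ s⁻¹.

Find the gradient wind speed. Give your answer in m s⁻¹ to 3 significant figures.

16.2 m s⁻¹

Around a low, centrifugal force acts outward with Coriolis, so pressure-gradient force balances both:
(1/ρ)|∂P/∂n| = fV + V²/R  →  V² + fR·V − fR·V_g = 0
With fR = 1.38×10⁻⁴ × 1078×10³ m = 149 m/s:
V = [−fR + √((fR)² + 4 fR V_g)]/2 = [−149 + √(149² + 4×149×18)]/2 = 16.2 m/s
Subgeostrophic (V < V_g = 18 m/s), as expected around a low.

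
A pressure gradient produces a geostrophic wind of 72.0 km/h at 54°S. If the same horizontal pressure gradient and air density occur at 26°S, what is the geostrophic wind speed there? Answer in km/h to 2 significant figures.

With the same pressure gradient and density, V_g ∝ 1/f ∝ 1/sin φ.
V₂ = V₁ · sin φ₁ / sin φ₂ = 72.0 × sin 54° / sin 26°
V₂ = 72.0 × 0.8090/0.4384 = 130 km/h

130 km/h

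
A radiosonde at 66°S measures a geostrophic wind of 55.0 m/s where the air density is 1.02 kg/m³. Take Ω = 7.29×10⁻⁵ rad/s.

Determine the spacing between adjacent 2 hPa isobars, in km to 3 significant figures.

Coriolis parameter at 66°S:
f = 2Ω sin φ = 2 × 7.29×10⁻⁵ × sin 66° = 1.33×10⁻⁴ s⁻¹
Geostrophic balance rearranged: |∂P/∂n| = f ρ V_g
|∂P/∂n| = 1.33×10⁻⁴ × 1.02 × 55.0 = 7.47×10⁻³ Pa/m
Isobar spacing: Δn = ΔP/|∂P/∂n| = 200 Pa / 7.47×10⁻³ Pa/m = 26766 m ≈ 26.8 km

26.8 km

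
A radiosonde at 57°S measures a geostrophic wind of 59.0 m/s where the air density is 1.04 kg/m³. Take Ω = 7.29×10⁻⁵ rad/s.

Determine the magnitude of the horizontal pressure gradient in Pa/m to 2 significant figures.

7.5×10⁻³ Pa/m

Coriolis parameter at 57°S:
f = 2Ω sin φ = 2 × 7.29×10⁻⁵ × sin 57° = 1.22×10⁻⁴ s⁻¹
Geostrophic balance rearranged: |∂P/∂n| = f ρ V_g
|∂P/∂n| = 1.22×10⁻⁴ × 1.04 × 59.0 = 7.50×10⁻³ Pa/m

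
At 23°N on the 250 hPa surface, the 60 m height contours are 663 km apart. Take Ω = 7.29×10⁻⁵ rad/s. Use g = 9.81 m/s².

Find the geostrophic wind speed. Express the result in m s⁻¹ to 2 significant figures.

16 m s⁻¹

Coriolis parameter at 23°N:
f = 2Ω sin φ = 2 × 7.29×10⁻⁵ × sin 23° = 5.70×10⁻⁵ s⁻¹
Height gradient: |∂Z/∂n| = 60 m / 663000 m = 9.05×10⁻⁵
On a pressure surface, geostrophic balance gives V_g = (g/f)|∂Z/∂n|:
V_g = 9.81 × 9.05×10⁻⁵ / 5.70×10⁻⁵ = 15.6 m/s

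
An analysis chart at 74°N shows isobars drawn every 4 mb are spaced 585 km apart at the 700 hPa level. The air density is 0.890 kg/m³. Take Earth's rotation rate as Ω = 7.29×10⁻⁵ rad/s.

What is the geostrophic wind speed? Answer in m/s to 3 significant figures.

5.48 m/s

Coriolis parameter at 74°N:
f = 2Ω sin φ = 2 × 7.29×10⁻⁵ × sin 74° = 1.40×10⁻⁴ s⁻¹
Pressure gradient: |∂P/∂n| = 400 Pa / 585000 m = 6.84×10⁻⁴ Pa/m
Geostrophic balance (pressure-gradient force = Coriolis force):
V_g = (1/(fρ)) |∂P/∂n| = 6.84×10⁻⁴ / (1.40×10⁻⁴ × 0.890) = 5.48 m/s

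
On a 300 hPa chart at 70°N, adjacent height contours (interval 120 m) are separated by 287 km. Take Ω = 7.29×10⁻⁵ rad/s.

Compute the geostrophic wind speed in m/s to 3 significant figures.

Coriolis parameter at 70°N:
f = 2Ω sin φ = 2 × 7.29×10⁻⁵ × sin 70° = 1.37×10⁻⁴ s⁻¹
Height gradient: |∂Z/∂n| = 120 m / 287000 m = 4.18×10⁻⁴
On a pressure surface, geostrophic balance gives V_g = (g/f)|∂Z/∂n|:
V_g = 9.81 × 4.18×10⁻⁴ / 1.37×10⁻⁴ = 29.9 m/s

29.9 m/s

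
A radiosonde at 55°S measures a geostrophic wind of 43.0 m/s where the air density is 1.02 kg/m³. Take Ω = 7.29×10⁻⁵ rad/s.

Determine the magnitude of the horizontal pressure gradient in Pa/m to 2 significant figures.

Coriolis parameter at 55°S:
f = 2Ω sin φ = 2 × 7.29×10⁻⁵ × sin 55° = 1.19×10⁻⁴ s⁻¹
Geostrophic balance rearranged: |∂P/∂n| = f ρ V_g
|∂P/∂n| = 1.19×10⁻⁴ × 1.02 × 43.0 = 5.24×10⁻³ Pa/m

5.2×10⁻³ Pa/m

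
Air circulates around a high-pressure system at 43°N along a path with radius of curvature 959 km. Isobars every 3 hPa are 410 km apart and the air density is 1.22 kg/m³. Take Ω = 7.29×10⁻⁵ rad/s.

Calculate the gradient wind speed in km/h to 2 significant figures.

23 km/h

Coriolis parameter at 43°N:
f = 2Ω sin φ = 2 × 7.29×10⁻⁵ × sin 43° = 9.94×10⁻⁵ s⁻¹
Pressure gradient: |∂P/∂n| = 300 Pa / 410000 m = 7.32×10⁻⁴ Pa/m
Geostrophic speed: V_g = |∂P/∂n|/(fρ) = 7.32×10⁻⁴/(9.94×10⁻⁵ × 1.22) = 6.03 m/s
Around a high, pressure-gradient force acts outward with centrifugal, so Coriolis balances both:
fV = (1/ρ)|∂P/∂n| + V²/R  →  V² − fR·V + fR·V_g = 0
With fR = 9.94×10⁻⁵ × 959×10³ m = 95.4 m/s:
V = [fR − √((fR)² − 4 fR V_g)]/2 = [95.4 − √(95.4² − 4×95.4×6.03)]/2 = 6.47 m/s
Supergeostrophic (V > V_g = 6.03 m/s), as expected around a high.
Converting: 6.47 m/s × 3.6 = 23 km/h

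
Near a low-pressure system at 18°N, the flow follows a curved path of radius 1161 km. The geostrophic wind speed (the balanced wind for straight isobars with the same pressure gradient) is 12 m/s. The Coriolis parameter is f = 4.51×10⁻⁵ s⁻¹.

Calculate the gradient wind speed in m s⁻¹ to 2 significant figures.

Around a low, centrifugal force acts outward with Coriolis, so pressure-gradient force balances both:
(1/ρ)|∂P/∂n| = fV + V²/R  →  V² + fR·V − fR·V_g = 0
With fR = 4.51×10⁻⁵ × 1161×10³ m = 52.4 m/s:
V = [−fR + √((fR)² + 4 fR V_g)]/2 = [−52.4 + √(52.4² + 4×52.4×12)]/2 = 10.1 m/s
Subgeostrophic (V < V_g = 12 m/s), as expected around a low.

10 m s⁻¹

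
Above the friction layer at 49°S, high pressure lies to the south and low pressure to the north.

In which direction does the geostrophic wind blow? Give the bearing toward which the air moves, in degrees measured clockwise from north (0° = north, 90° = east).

The pressure-gradient force points toward the north (bearing 000°).
Geostrophic balance: in the Southern Hemisphere the Coriolis force deflects motion to the left, so the geostrophic wind blows 90° to the left of the pressure-gradient force (low pressure on the right).
Rotating 000° by 90° counterclockwise gives 270° — the wind blows toward the west.

270°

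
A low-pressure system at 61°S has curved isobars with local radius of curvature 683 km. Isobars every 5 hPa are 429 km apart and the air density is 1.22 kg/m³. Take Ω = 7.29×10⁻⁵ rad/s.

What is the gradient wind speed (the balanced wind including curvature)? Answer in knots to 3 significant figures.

13.5 knots

Coriolis parameter at 61°S:
f = 2Ω sin φ = 2 × 7.29×10⁻⁵ × sin 61° = 1.28×10⁻⁴ s⁻¹
Pressure gradient: |∂P/∂n| = 500 Pa / 429000 m = 1.17×10⁻³ Pa/m
Geostrophic speed: V_g = |∂P/∂n|/(fρ) = 1.17×10⁻³/(1.28×10⁻⁴ × 1.22) = 7.49 m/s
Around a low, centrifugal force acts outward with Coriolis, so pressure-gradient force balances both:
(1/ρ)|∂P/∂n| = fV + V²/R  →  V² + fR·V − fR·V_g = 0
With fR = 1.28×10⁻⁴ × 683×10³ m = 87.1 m/s:
V = [−fR + √((fR)² + 4 fR V_g)]/2 = [−87.1 + √(87.1² + 4×87.1×7.49)]/2 = 6.94 m/s
Subgeostrophic (V < V_g = 7.49 m/s), as expected around a low.
Converting: 6.94 m/s × 1.944 = 13.5 knots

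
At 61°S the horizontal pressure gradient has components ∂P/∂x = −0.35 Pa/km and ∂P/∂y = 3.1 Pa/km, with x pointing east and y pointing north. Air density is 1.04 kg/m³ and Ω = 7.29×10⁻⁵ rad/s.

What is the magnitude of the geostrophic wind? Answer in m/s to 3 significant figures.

23.5 m/s

Coriolis parameter at 61°S:
f = 2Ω sin φ = 2 × 7.29×10⁻⁵ × sin 61° = 1.28×10⁻⁴ s⁻¹
In the Southern Hemisphere f is negative: f = −1.28×10⁻⁴ s⁻¹.
Component geostrophic relations (x east, y north):
u_g = −(1/(fρ)) ∂P/∂y,  v_g = (1/(fρ)) ∂P/∂x
u_g = −(3.1×10⁻³)/(−1.28×10⁻⁴ × 1.04) = 23.4 m/s;  v_g = (−0.35×10⁻³)/(−1.28×10⁻⁴ × 1.04) = 2.64 m/s
|V_g| = √(u_g² + v_g²) = 23.5 m/s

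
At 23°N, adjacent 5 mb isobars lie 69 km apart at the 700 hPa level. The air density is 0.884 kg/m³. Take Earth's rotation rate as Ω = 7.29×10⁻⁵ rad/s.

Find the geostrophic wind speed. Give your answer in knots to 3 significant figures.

280 knots

Coriolis parameter at 23°N:
f = 2Ω sin φ = 2 × 7.29×10⁻⁵ × sin 23° = 5.70×10⁻⁵ s⁻¹
Pressure gradient: |∂P/∂n| = 500 Pa / 69000 m = 7.25×10⁻³ Pa/m
Geostrophic balance (pressure-gradient force = Coriolis force):
V_g = (1/(fρ)) |∂P/∂n| = 7.25×10⁻³ / (5.70×10⁻⁵ × 0.884) = 144 m/s
Converting: 144 m/s × 1.944 = 280 knots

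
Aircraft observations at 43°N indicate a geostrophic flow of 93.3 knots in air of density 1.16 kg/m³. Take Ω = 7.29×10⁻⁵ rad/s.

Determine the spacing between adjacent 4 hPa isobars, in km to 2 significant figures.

Coriolis parameter at 43°N:
f = 2Ω sin φ = 2 × 7.29×10⁻⁵ × sin 43° = 9.94×10⁻⁵ s⁻¹
Wind speed in SI: 93.3 knots = 48.0 m/s
Geostrophic balance rearranged: |∂P/∂n| = f ρ V_g
|∂P/∂n| = 9.94×10⁻⁵ × 1.16 × 48.0 = 5.54×10⁻³ Pa/m
Isobar spacing: Δn = ΔP/|∂P/∂n| = 400 Pa / 5.54×10⁻³ Pa/m = 72251 m ≈ 72 km

72 km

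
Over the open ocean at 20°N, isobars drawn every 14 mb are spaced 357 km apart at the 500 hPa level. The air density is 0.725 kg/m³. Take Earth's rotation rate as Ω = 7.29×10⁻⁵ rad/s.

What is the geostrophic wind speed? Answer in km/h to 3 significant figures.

390 km/h

Coriolis parameter at 20°N:
f = 2Ω sin φ = 2 × 7.29×10⁻⁵ × sin 20° = 4.99×10⁻⁵ s⁻¹
Pressure gradient: |∂P/∂n| = 1400 Pa / 357000 m = 3.92×10⁻³ Pa/m
Geostrophic balance (pressure-gradient force = Coriolis force):
V_g = (1/(fρ)) |∂P/∂n| = 3.92×10⁻³ / (4.99×10⁻⁵ × 0.725) = 108 m/s
Converting: 108 m/s × 3.6 = 390 km/h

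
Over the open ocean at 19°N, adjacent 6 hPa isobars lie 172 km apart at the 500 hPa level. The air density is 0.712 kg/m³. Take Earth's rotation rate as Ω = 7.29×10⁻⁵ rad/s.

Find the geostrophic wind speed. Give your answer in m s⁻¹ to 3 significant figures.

103 m s⁻¹

Coriolis parameter at 19°N:
f = 2Ω sin φ = 2 × 7.29×10⁻⁵ × sin 19° = 4.75×10⁻⁵ s⁻¹
Pressure gradient: |∂P/∂n| = 600 Pa / 172000 m = 3.49×10⁻³ Pa/m
Geostrophic balance (pressure-gradient force = Coriolis force):
V_g = (1/(fρ)) |∂P/∂n| = 3.49×10⁻³ / (4.75×10⁻⁵ × 0.712) = 103 m/s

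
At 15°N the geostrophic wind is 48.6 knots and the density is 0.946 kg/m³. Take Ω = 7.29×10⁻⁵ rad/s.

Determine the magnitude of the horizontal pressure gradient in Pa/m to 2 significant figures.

Coriolis parameter at 15°N:
f = 2Ω sin φ = 2 × 7.29×10⁻⁵ × sin 15° = 3.77×10⁻⁵ s⁻¹
Wind speed in SI: 48.6 knots = 25.0 m/s
Geostrophic balance rearranged: |∂P/∂n| = f ρ V_g
|∂P/∂n| = 3.77×10⁻⁵ × 0.946 × 25.0 = 8.93×10⁻⁴ Pa/m

8.9×10⁻⁴ Pa/m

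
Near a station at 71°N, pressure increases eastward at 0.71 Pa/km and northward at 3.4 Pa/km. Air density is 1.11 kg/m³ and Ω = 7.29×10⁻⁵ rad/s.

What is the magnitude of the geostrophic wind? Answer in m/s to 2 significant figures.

23 m/s

Coriolis parameter at 71°N:
f = 2Ω sin φ = 2 × 7.29×10⁻⁵ × sin 71° = 1.38×10⁻⁴ s⁻¹
Component geostrophic relations (x east, y north):
u_g = −(1/(fρ)) ∂P/∂y,  v_g = (1/(fρ)) ∂P/∂x
u_g = −(3.4×10⁻³)/(1.38×10⁻⁴ × 1.11) = −22.2 m/s;  v_g = (0.71×10⁻³)/(1.38×10⁻⁴ × 1.11) = 4.64 m/s
|V_g| = √(u_g² + v_g²) = 22.7 m/s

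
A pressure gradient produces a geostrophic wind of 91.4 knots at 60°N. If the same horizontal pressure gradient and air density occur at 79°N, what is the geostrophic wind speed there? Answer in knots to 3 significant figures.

With the same pressure gradient and density, V_g ∝ 1/f ∝ 1/sin φ.
V₂ = V₁ · sin φ₁ / sin φ₂ = 91.4 × sin 60° / sin 79°
V₂ = 91.4 × 0.8660/0.9816 = 80.6 knots

80.6 knots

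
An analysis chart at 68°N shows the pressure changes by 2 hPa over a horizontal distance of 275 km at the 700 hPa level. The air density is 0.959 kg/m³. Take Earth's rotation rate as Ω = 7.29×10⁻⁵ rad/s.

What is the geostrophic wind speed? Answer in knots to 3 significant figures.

10.9 knots

Coriolis parameter at 68°N:
f = 2Ω sin φ = 2 × 7.29×10⁻⁵ × sin 68° = 1.35×10⁻⁴ s⁻¹
Pressure gradient: |∂P/∂n| = 200 Pa / 275000 m = 7.27×10⁻⁴ Pa/m
Geostrophic balance (pressure-gradient force = Coriolis force):
V_g = (1/(fρ)) |∂P/∂n| = 7.27×10⁻⁴ / (1.35×10⁻⁴ × 0.959) = 5.61 m/s
Converting: 5.61 m/s × 1.944 = 10.9 knots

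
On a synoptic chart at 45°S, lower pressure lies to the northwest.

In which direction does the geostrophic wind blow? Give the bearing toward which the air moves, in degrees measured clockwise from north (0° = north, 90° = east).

The pressure-gradient force points toward the northwest (bearing 315°).
Geostrophic balance: in the Southern Hemisphere the Coriolis force deflects motion to the left, so the geostrophic wind blows 90° to the left of the pressure-gradient force (low pressure on the right).
Rotating 315° by 90° counterclockwise gives 225° — the wind blows toward the southwest.

225°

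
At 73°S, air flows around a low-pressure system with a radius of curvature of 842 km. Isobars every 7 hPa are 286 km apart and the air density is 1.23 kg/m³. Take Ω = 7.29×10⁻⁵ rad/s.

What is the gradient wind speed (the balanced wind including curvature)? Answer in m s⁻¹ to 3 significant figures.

12.9 m s⁻¹

Coriolis parameter at 73°S:
f = 2Ω sin φ = 2 × 7.29×10⁻⁵ × sin 73° = 1.39×10⁻⁴ s⁻¹
Pressure gradient: |∂P/∂n| = 700 Pa / 286000 m = 2.45×10⁻³ Pa/m
Geostrophic speed: V_g = |∂P/∂n|/(fρ) = 2.45×10⁻³/(1.39×10⁻⁴ × 1.23) = 14.3 m/s
Around a low, centrifugal force acts outward with Coriolis, so pressure-gradient force balances both:
(1/ρ)|∂P/∂n| = fV + V²/R  →  V² + fR·V − fR·V_g = 0
With fR = 1.39×10⁻⁴ × 842×10³ m = 117 m/s:
V = [−fR + √((fR)² + 4 fR V_g)]/2 = [−117 + √(117² + 4×117×14.3)]/2 = 12.9 m/s
Subgeostrophic (V < V_g = 14.3 m/s), as expected around a low.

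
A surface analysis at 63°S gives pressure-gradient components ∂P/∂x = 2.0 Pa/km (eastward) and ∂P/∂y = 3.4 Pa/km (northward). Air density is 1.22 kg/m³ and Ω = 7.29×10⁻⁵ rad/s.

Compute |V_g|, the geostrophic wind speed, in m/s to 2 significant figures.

25 m/s

Coriolis parameter at 63°S:
f = 2Ω sin φ = 2 × 7.29×10⁻⁵ × sin 63° = 1.30×10⁻⁴ s⁻¹
In the Southern Hemisphere f is negative: f = −1.30×10⁻⁴ s⁻¹.
Component geostrophic relations (x east, y north):
u_g = −(1/(fρ)) ∂P/∂y,  v_g = (1/(fρ)) ∂P/∂x
u_g = −(3.4×10⁻³)/(−1.30×10⁻⁴ × 1.22) = 21.5 m/s;  v_g = (2.0×10⁻³)/(−1.30×10⁻⁴ × 1.22) = −12.6 m/s
|V_g| = √(u_g² + v_g²) = 24.9 m/s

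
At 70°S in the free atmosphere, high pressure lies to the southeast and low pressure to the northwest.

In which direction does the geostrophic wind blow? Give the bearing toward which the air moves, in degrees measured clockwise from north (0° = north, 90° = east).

The pressure-gradient force points toward the northwest (bearing 315°).
Geostrophic balance: in the Southern Hemisphere the Coriolis force deflects motion to the left, so the geostrophic wind blows 90° to the left of the pressure-gradient force (low pressure on the right).
Rotating 315° by 90° counterclockwise gives 225° — the wind blows toward the southwest.

225°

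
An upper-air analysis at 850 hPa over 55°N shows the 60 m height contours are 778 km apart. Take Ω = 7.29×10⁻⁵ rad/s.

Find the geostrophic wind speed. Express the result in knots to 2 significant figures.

Coriolis parameter at 55°N:
f = 2Ω sin φ = 2 × 7.29×10⁻⁵ × sin 55° = 1.19×10⁻⁴ s⁻¹
Height gradient: |∂Z/∂n| = 60 m / 778000 m = 7.71×10⁻⁵
On a pressure surface, geostrophic balance gives V_g = (g/f)|∂Z/∂n|:
V_g = 9.81 × 7.71×10⁻⁵ / 1.19×10⁻⁴ = 6.33 m/s
Converting: 6.33 m/s × 1.944 = 12 knots

12 knots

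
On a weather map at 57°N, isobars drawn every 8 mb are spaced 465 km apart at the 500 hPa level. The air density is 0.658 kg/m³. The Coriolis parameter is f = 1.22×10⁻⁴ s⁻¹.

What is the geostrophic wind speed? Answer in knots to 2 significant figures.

Pressure gradient: |∂P/∂n| = 800 Pa / 465000 m = 1.72×10⁻³ Pa/m
Geostrophic balance (pressure-gradient force = Coriolis force):
V_g = (1/(fρ)) |∂P/∂n| = 1.72×10⁻³ / (1.22×10⁻⁴ × 0.658) = 21.4 m/s
Converting: 21.4 m/s × 1.944 = 42 knots

42 knots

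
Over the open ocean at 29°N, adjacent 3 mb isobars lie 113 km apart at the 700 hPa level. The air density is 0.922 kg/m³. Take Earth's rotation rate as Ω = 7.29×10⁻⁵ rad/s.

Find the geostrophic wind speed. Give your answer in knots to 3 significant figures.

Coriolis parameter at 29°N:
f = 2Ω sin φ = 2 × 7.29×10⁻⁵ × sin 29° = 7.07×10⁻⁵ s⁻¹
Pressure gradient: |∂P/∂n| = 300 Pa / 113000 m = 2.65×10⁻³ Pa/m
Geostrophic balance (pressure-gradient force = Coriolis force):
V_g = (1/(fρ)) |∂P/∂n| = 2.65×10⁻³ / (7.07×10⁻⁵ × 0.922) = 40.7 m/s
Converting: 40.7 m/s × 1.944 = 79.2 knots

79.2 knots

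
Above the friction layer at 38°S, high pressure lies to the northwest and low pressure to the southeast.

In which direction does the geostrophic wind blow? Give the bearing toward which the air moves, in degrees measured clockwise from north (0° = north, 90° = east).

The pressure-gradient force points toward the southeast (bearing 135°).
Geostrophic balance: in the Southern Hemisphere the Coriolis force deflects motion to the left, so the geostrophic wind blows 90° to the left of the pressure-gradient force (low pressure on the right).
Rotating 135° by 90° counterclockwise gives 045° — the wind blows toward the northeast.

045°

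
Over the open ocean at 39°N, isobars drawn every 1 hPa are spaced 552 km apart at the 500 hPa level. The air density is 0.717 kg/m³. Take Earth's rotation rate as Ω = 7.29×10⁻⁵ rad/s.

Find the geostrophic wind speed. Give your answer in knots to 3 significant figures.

Coriolis parameter at 39°N:
f = 2Ω sin φ = 2 × 7.29×10⁻⁵ × sin 39° = 9.18×10⁻⁵ s⁻¹
Pressure gradient: |∂P/∂n| = 100 Pa / 552000 m = 1.81×10⁻⁴ Pa/m
Geostrophic balance (pressure-gradient force = Coriolis force):
V_g = (1/(fρ)) |∂P/∂n| = 1.81×10⁻⁴ / (9.18×10⁻⁵ × 0.717) = 2.75 m/s
Converting: 2.75 m/s × 1.944 = 5.35 knots

5.35 knots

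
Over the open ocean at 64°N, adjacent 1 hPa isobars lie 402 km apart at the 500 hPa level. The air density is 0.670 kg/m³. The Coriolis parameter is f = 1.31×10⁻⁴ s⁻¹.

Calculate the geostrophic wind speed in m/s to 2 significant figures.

2.8 m/s

Pressure gradient: |∂P/∂n| = 100 Pa / 402000 m = 2.49×10⁻⁴ Pa/m
Geostrophic balance (pressure-gradient force = Coriolis force):
V_g = (1/(fρ)) |∂P/∂n| = 2.49×10⁻⁴ / (1.31×10⁻⁴ × 0.670) = 2.83 m/s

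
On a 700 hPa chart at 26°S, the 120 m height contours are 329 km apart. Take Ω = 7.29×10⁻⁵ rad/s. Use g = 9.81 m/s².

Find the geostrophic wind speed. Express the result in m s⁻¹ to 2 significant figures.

56 m s⁻¹

Coriolis parameter at 26°S:
f = 2Ω sin φ = 2 × 7.29×10⁻⁵ × sin 26° = 6.39×10⁻⁵ s⁻¹
Height gradient: |∂Z/∂n| = 120 m / 329000 m = 3.65×10⁻⁴
On a pressure surface, geostrophic balance gives V_g = (g/f)|∂Z/∂n|:
V_g = 9.81 × 3.65×10⁻⁴ / 6.39×10⁻⁵ = 56.0 m/s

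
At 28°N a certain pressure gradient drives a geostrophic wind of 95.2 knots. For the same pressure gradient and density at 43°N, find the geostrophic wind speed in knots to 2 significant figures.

With the same pressure gradient and density, V_g ∝ 1/f ∝ 1/sin φ.
V₂ = V₁ · sin φ₁ / sin φ₂ = 95.2 × sin 28° / sin 43°
V₂ = 95.2 × 0.4695/0.6820 = 66 knots

66 knots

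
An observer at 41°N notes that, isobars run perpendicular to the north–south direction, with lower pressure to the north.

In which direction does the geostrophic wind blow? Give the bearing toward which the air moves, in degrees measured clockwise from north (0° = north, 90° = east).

090°

The pressure-gradient force points toward the north (bearing 000°).
Geostrophic balance: in the Northern Hemisphere the Coriolis force deflects motion to the right, so the geostrophic wind blows 90° to the right of the pressure-gradient force (low pressure on the left).
Rotating 000° by 90° clockwise gives 090° — the wind blows toward the east.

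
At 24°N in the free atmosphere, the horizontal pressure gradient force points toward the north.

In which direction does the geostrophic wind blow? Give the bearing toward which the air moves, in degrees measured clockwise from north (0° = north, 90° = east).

090°

The pressure-gradient force points toward the north (bearing 000°).
Geostrophic balance: in the Northern Hemisphere the Coriolis force deflects motion to the right, so the geostrophic wind blows 90° to the right of the pressure-gradient force (low pressure on the left).
Rotating 000° by 90° clockwise gives 090° — the wind blows toward the east.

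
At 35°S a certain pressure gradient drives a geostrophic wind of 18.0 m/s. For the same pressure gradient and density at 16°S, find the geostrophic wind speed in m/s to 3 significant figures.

37.5 m/s

With the same pressure gradient and density, V_g ∝ 1/f ∝ 1/sin φ.
V₂ = V₁ · sin φ₁ / sin φ₂ = 18.0 × sin 35° / sin 16°
V₂ = 18.0 × 0.5736/0.2756 = 37.5 m/s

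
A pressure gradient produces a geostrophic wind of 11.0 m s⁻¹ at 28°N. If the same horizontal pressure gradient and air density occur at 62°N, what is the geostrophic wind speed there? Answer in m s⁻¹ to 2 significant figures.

5.8 m s⁻¹

With the same pressure gradient and density, V_g ∝ 1/f ∝ 1/sin φ.
V₂ = V₁ · sin φ₁ / sin φ₂ = 11.0 × sin 28° / sin 62°
V₂ = 11.0 × 0.4695/0.8829 = 5.8 m s⁻¹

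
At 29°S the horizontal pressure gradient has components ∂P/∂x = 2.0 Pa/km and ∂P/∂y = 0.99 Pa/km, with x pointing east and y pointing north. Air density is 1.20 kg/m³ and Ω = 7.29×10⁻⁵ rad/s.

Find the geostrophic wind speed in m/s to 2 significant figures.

26 m/s

Coriolis parameter at 29°S:
f = 2Ω sin φ = 2 × 7.29×10⁻⁵ × sin 29° = 7.07×10⁻⁵ s⁻¹
In the Southern Hemisphere f is negative: f = −7.07×10⁻⁵ s⁻¹.
Component geostrophic relations (x east, y north):
u_g = −(1/(fρ)) ∂P/∂y,  v_g = (1/(fρ)) ∂P/∂x
u_g = −(0.99×10⁻³)/(−7.07×10⁻⁵ × 1.20) = 11.7 m/s;  v_g = (2.0×10⁻³)/(−7.07×10⁻⁵ × 1.20) = −23.6 m/s
|V_g| = √(u_g² + v_g²) = 26.3 m/s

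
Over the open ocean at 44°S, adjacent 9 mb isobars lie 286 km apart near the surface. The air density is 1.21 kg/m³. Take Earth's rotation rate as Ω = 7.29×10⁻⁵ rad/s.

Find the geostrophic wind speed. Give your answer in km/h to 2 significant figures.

Coriolis parameter at 44°S:
f = 2Ω sin φ = 2 × 7.29×10⁻⁵ × sin 44° = 1.01×10⁻⁴ s⁻¹
Pressure gradient: |∂P/∂n| = 900 Pa / 286000 m = 3.15×10⁻³ Pa/m
Geostrophic balance (pressure-gradient force = Coriolis force):
V_g = (1/(fρ)) |∂P/∂n| = 3.15×10⁻³ / (1.01×10⁻⁴ × 1.21) = 25.7 m/s
Converting: 25.7 m/s × 3.6 = 92 km/h

92 km/h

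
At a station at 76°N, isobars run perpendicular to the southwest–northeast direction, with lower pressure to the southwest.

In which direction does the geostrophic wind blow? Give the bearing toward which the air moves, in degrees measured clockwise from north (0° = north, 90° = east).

315°

The pressure-gradient force points toward the southwest (bearing 225°).
Geostrophic balance: in the Northern Hemisphere the Coriolis force deflects motion to the right, so the geostrophic wind blows 90° to the right of the pressure-gradient force (low pressure on the left).
Rotating 225° by 90° clockwise gives 315° — the wind blows toward the northwest.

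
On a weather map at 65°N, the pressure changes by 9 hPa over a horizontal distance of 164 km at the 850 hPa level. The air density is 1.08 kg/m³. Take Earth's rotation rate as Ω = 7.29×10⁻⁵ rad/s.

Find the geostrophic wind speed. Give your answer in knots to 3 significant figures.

74.7 knots

Coriolis parameter at 65°N:
f = 2Ω sin φ = 2 × 7.29×10⁻⁵ × sin 65° = 1.32×10⁻⁴ s⁻¹
Pressure gradient: |∂P/∂n| = 900 Pa / 164000 m = 5.49×10⁻³ Pa/m
Geostrophic balance (pressure-gradient force = Coriolis force):
V_g = (1/(fρ)) |∂P/∂n| = 5.49×10⁻³ / (1.32×10⁻⁴ × 1.08) = 38.5 m/s
Converting: 38.5 m/s × 1.944 = 74.7 knots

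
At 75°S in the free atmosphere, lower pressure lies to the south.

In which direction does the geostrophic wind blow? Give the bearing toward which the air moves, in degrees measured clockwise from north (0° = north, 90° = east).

The pressure-gradient force points toward the south (bearing 180°).
Geostrophic balance: in the Southern Hemisphere the Coriolis force deflects motion to the left, so the geostrophic wind blows 90° to the left of the pressure-gradient force (low pressure on the right).
Rotating 180° by 90° counterclockwise gives 090° — the wind blows toward the east.

090°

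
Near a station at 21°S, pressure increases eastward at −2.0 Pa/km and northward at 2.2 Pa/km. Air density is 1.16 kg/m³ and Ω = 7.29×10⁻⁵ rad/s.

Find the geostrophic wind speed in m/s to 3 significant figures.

49.1 m/s

Coriolis parameter at 21°S:
f = 2Ω sin φ = 2 × 7.29×10⁻⁵ × sin 21° = 5.23×10⁻⁵ s⁻¹
In the Southern Hemisphere f is negative: f = −5.23×10⁻⁵ s⁻¹.
Component geostrophic relations (x east, y north):
u_g = −(1/(fρ)) ∂P/∂y,  v_g = (1/(fρ)) ∂P/∂x
u_g = −(2.2×10⁻³)/(−5.23×10⁻⁵ × 1.16) = 36.3 m/s;  v_g = (−2.0×10⁻³)/(−5.23×10⁻⁵ × 1.16) = 33.0 m/s
|V_g| = √(u_g² + v_g²) = 49.1 m/s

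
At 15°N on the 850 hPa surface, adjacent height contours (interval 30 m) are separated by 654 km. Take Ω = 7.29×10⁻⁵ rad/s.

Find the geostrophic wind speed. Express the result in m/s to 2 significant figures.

12 m/s

Coriolis parameter at 15°N:
f = 2Ω sin φ = 2 × 7.29×10⁻⁵ × sin 15° = 3.77×10⁻⁵ s⁻¹
Height gradient: |∂Z/∂n| = 30 m / 654000 m = 4.59×10⁻⁵
On a pressure surface, geostrophic balance gives V_g = (g/f)|∂Z/∂n|:
V_g = 9.81 × 4.59×10⁻⁵ / 3.77×10⁻⁵ = 11.9 m/s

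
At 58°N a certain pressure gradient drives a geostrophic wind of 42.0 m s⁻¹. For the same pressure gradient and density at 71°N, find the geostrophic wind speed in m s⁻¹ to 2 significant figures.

38 m s⁻¹

With the same pressure gradient and density, V_g ∝ 1/f ∝ 1/sin φ.
V₂ = V₁ · sin φ₁ / sin φ₂ = 42.0 × sin 58° / sin 71°
V₂ = 42.0 × 0.8480/0.9455 = 38 m s⁻¹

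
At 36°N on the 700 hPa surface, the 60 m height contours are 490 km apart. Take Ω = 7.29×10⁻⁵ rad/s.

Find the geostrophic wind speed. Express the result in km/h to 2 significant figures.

50 km/h

Coriolis parameter at 36°N:
f = 2Ω sin φ = 2 × 7.29×10⁻⁵ × sin 36° = 8.57×10⁻⁵ s⁻¹
Height gradient: |∂Z/∂n| = 60 m / 490000 m = 1.22×10⁻⁴
On a pressure surface, geostrophic balance gives V_g = (g/f)|∂Z/∂n|:
V_g = 9.81 × 1.22×10⁻⁴ / 8.57×10⁻⁵ = 14.0 m/s
Converting: 14.0 m/s × 3.6 = 50 km/h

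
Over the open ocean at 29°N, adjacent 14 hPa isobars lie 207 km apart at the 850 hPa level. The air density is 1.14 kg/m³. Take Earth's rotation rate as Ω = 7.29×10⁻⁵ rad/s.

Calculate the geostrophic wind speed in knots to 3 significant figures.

Coriolis parameter at 29°N:
f = 2Ω sin φ = 2 × 7.29×10⁻⁵ × sin 29° = 7.07×10⁻⁵ s⁻¹
Pressure gradient: |∂P/∂n| = 1400 Pa / 207000 m = 6.76×10⁻³ Pa/m
Geostrophic balance (pressure-gradient force = Coriolis force):
V_g = (1/(fρ)) |∂P/∂n| = 6.76×10⁻³ / (7.07×10⁻⁵ × 1.14) = 83.9 m/s
Converting: 83.9 m/s × 1.944 = 163 knots

163 knots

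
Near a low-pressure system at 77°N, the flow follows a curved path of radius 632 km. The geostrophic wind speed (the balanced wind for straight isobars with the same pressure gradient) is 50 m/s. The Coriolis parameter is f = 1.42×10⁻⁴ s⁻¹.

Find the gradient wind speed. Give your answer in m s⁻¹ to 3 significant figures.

35.8 m s⁻¹

Around a low, centrifugal force acts outward with Coriolis, so pressure-gradient force balances both:
(1/ρ)|∂P/∂n| = fV + V²/R  →  V² + fR·V − fR·V_g = 0
With fR = 1.42×10⁻⁴ × 632×10³ m = 89.7 m/s:
V = [−fR + √((fR)² + 4 fR V_g)]/2 = [−89.7 + √(89.7² + 4×89.7×50)]/2 = 35.8 m/s
Subgeostrophic (V < V_g = 50 m/s), as expected around a low.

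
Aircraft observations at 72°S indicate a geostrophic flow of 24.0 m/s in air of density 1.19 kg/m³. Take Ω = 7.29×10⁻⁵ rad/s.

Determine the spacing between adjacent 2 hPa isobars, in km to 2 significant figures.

51 km

Coriolis parameter at 72°S:
f = 2Ω sin φ = 2 × 7.29×10⁻⁵ × sin 72° = 1.39×10⁻⁴ s⁻¹
Geostrophic balance rearranged: |∂P/∂n| = f ρ V_g
|∂P/∂n| = 1.39×10⁻⁴ × 1.19 × 24.0 = 3.96×10⁻³ Pa/m
Isobar spacing: Δn = ΔP/|∂P/∂n| = 200 Pa / 3.96×10⁻³ Pa/m = 50502 m ≈ 51 km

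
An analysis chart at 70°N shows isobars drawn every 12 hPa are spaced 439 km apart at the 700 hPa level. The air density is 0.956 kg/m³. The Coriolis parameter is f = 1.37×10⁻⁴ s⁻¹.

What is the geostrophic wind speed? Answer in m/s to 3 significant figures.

20.9 m/s

Pressure gradient: |∂P/∂n| = 1200 Pa / 439000 m = 2.73×10⁻³ Pa/m
Geostrophic balance (pressure-gradient force = Coriolis force):
V_g = (1/(fρ)) |∂P/∂n| = 2.73×10⁻³ / (1.37×10⁻⁴ × 0.956) = 20.9 m/s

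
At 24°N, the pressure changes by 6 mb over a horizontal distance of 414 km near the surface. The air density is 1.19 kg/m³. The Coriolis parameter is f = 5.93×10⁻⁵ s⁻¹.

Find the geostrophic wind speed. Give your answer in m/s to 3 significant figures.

20.5 m/s

Pressure gradient: |∂P/∂n| = 600 Pa / 414000 m = 1.45×10⁻³ Pa/m
Geostrophic balance (pressure-gradient force = Coriolis force):
V_g = (1/(fρ)) |∂P/∂n| = 1.45×10⁻³ / (5.93×10⁻⁵ × 1.19) = 20.5 m/s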